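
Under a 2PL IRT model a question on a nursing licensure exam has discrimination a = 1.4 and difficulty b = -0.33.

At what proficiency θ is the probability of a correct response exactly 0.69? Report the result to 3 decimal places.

0.242

P(θ) = 1 / (1 + exp(−a(θ − b)))
logit = ln(0.6900/0.3100) = 0.8001
θ = b + logit/(a) = -0.33 + 0.8001/1.4000 = 0.2415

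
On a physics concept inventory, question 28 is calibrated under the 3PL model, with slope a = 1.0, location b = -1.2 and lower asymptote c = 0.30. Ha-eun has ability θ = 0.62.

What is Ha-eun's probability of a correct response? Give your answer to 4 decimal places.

0.9024

P(θ) = c + (1 − c) · 1 / (1 + exp(−a(θ − b)))
Exponent: 1.0 × (0.62 − (-1.2)) = 1.8200
1/(1 + e^{-1.8200}) = 0.8606
P = 0.30 + 0.70 × 0.8606 = 0.9024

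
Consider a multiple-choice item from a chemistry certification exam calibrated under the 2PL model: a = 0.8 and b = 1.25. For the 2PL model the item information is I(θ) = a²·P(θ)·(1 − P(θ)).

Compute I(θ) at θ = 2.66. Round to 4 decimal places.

P = 1/(1+e^{-1.1280}) = 0.7555
P(1−P) = 0.7555 × 0.2445 = 0.1847
I = a² × P(1−P) = 0.8² × 0.1847 = 0.11823

0.1182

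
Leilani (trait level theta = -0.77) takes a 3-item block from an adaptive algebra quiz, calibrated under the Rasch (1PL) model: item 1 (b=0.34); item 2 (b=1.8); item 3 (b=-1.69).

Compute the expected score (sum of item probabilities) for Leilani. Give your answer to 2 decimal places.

1.03

P(theta) = 1 / (1 + exp(−(theta − b)))
P_1 = 1/(1+e^{1.1100}) = 0.2479
P_2 = 1/(1+e^{2.5700}) = 0.0711
P_3 = 1/(1+e^{-0.9200}) = 0.7150
E[score] = 0.2479 + 0.0711 + 0.7150 = 1.0340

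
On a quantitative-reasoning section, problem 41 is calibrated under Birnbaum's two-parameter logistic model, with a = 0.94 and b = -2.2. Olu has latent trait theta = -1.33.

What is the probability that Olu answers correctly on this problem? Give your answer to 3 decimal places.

P(theta) = 1 / (1 + exp(−a(theta − b)))
Exponent: 0.94 × (-1.33 − (-2.2)) = 0.8178
1/(1 + e^{-0.8178}) = 0.6938

0.694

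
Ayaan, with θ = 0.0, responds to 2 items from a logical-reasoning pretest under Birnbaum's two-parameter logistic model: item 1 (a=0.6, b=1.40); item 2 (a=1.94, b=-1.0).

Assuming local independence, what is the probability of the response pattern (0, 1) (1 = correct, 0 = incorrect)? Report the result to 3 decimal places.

P(θ) = 1 / (1 + exp(−a(θ − b)))
P_1 = 1/(1+e^{0.8400}) = 0.3015
P_2 = 1/(1+e^{-1.9400}) = 0.8744
L = (1−P_1) × P_2 = 0.6985 × 0.8744 = 0.61070

0.611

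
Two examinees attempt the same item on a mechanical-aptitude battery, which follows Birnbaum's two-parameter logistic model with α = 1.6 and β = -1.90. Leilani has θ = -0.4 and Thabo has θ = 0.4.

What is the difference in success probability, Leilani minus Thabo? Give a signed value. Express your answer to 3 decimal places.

P(θ) = 1 / (1 + exp(−α(θ − β)))
P(Leilani) = 0.9168  [exponent 2.4000]
P(Thabo) = 0.9754  [exponent 3.6800]
Difference = 0.9168 − 0.9754 = -0.0586

-0.059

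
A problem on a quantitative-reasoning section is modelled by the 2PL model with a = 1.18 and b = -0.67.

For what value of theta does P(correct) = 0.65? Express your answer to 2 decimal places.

-0.15

P(theta) = 1 / (1 + exp(−a(theta − b)))
logit = ln(0.6500/0.3500) = 0.6190
theta = b + logit/(a) = -0.67 + 0.6190/1.1800 = -0.1454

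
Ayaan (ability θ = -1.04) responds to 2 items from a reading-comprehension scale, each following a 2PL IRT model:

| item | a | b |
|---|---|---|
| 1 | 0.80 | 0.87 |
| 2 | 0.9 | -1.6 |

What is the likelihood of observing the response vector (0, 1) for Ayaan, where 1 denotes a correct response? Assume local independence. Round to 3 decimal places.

P(θ) = 1 / (1 + exp(−a(θ − b)))
P_1 = 1/(1+e^{1.5280}) = 0.1783
P_2 = 1/(1+e^{-0.5040}) = 0.6234
L = (1−P_1) × P_2 = 0.8217 × 0.6234 = 0.51226

0.512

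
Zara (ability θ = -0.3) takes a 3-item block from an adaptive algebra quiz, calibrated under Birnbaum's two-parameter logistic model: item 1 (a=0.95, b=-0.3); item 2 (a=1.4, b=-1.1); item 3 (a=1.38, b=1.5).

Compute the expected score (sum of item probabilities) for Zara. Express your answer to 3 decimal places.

P(θ) = 1 / (1 + exp(−a(θ − b)))
P_1 = 1/(1+e^{0.0000}) = 0.5000
P_2 = 1/(1+e^{-1.1200}) = 0.7540
P_3 = 1/(1+e^{2.4840}) = 0.0770
E[score] = 0.5000 + 0.7540 + 0.0770 = 1.3310

1.331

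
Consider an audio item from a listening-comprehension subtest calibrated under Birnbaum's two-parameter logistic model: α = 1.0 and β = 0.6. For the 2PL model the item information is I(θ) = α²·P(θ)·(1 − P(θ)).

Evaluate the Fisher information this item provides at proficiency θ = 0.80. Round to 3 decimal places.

0.248

P = 1/(1+e^{-0.2000}) = 0.5498
P(1−P) = 0.5498 × 0.4502 = 0.2475
I = α² × P(1−P) = 1.0² × 0.2475 = 0.24752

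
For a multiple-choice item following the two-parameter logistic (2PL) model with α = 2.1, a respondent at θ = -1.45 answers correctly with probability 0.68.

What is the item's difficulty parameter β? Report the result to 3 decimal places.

P(θ) = 1 / (1 + exp(−α(θ − β)))
logit(0.68) = ln(0.68/0.32) = 0.7538
β = θ − logit/(α) = -1.45 − 0.7538/2.1000 = -1.8089

-1.809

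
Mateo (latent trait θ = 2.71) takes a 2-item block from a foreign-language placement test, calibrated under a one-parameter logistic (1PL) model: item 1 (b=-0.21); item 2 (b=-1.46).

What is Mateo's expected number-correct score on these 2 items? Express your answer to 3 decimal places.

1.934

P(θ) = 1 / (1 + exp(−(θ − b)))
P_1 = 1/(1+e^{-2.9200}) = 0.9488
P_2 = 1/(1+e^{-4.1700}) = 0.9848
E[score] = 0.9488 + 0.9848 = 1.9336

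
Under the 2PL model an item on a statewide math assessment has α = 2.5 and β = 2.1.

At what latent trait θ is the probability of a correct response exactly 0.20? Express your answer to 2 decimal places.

1.55

P(θ) = 1 / (1 + exp(−α(θ − β)))
logit = ln(0.2000/0.8000) = -1.3863
θ = β + logit/(α) = 2.1 + (-1.3863)/2.5000 = 1.5455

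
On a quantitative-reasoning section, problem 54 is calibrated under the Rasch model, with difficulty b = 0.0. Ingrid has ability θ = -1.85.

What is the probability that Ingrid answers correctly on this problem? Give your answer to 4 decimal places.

0.1359

P(θ) = 1 / (1 + exp(−(θ − b)))
Exponent: (-1.85 − 0.0) = -1.8500
1/(1 + e^{1.8500}) = 0.1359
P = 0.1359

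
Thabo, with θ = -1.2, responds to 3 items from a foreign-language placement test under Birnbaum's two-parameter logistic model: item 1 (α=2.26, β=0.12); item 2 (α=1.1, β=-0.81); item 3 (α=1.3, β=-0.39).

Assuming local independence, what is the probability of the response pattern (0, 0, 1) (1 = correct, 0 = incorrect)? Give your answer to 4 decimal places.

0.1491

P(θ) = 1 / (1 + exp(−α(θ − β)))
P_1 = 1/(1+e^{2.9832}) = 0.0482
P_2 = 1/(1+e^{0.4290}) = 0.3944
P_3 = 1/(1+e^{1.0530}) = 0.2586
L = (1−P_1) × (1−P_2) × P_3 = 0.9518 × 0.6056 × 0.2586 = 0.14910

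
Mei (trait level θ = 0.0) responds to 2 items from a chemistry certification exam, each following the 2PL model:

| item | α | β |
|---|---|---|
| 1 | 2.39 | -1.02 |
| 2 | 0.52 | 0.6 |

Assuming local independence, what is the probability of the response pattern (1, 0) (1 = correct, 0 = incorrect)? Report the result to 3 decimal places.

P(θ) = 1 / (1 + exp(−α(θ − β)))
P_1 = 1/(1+e^{-2.4378}) = 0.9197
P_2 = 1/(1+e^{0.3120}) = 0.4226
L = P_1 × (1−P_2) = 0.9197 × 0.5774 = 0.53099

0.531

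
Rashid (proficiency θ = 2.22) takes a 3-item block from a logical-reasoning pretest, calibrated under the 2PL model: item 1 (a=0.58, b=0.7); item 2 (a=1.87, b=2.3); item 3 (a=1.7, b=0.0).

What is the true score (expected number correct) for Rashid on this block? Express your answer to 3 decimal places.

P(θ) = 1 / (1 + exp(−a(θ − b)))
P_1 = 1/(1+e^{-0.8816}) = 0.7072
P_2 = 1/(1+e^{0.1496}) = 0.4627
P_3 = 1/(1+e^{-3.7740}) = 0.9776
E[score] = 0.7072 + 0.4627 + 0.9776 = 2.1474

2.147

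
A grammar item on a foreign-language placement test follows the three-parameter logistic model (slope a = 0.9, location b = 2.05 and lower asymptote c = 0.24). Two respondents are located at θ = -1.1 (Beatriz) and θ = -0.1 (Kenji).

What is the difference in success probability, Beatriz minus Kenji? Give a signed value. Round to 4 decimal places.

-0.0538

P(θ) = c + (1 − c) · 1 / (1 + exp(−a(θ − b)))
P(Beatriz) = 0.2822  [exponent -2.8350]
P(Kenji) = 0.3359  [exponent -1.9350]
Difference = 0.2822 − 0.3359 = -0.0538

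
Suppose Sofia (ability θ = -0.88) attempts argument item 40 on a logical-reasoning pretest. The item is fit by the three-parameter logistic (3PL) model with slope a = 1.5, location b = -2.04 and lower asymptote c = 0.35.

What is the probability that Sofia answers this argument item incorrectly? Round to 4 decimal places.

0.0971

P(θ) = c + (1 − c) · 1 / (1 + exp(−a(θ − b)))
Exponent: 1.5 × (-0.88 − (-2.04)) = 1.7400
1/(1 + e^{-1.7400}) = 0.8507
P = 0.35 + 0.65 × 0.8507 = 0.9029
P(incorrect) = 1 − 0.9029 = 0.0971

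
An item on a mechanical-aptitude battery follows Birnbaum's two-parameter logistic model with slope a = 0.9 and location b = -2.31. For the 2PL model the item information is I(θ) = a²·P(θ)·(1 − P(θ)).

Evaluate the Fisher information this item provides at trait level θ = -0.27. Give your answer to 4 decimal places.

0.0961

P = 1/(1+e^{-1.8360}) = 0.8625
P(1−P) = 0.8625 × 0.1375 = 0.1186
I = a² × P(1−P) = 0.9² × 0.1186 = 0.09608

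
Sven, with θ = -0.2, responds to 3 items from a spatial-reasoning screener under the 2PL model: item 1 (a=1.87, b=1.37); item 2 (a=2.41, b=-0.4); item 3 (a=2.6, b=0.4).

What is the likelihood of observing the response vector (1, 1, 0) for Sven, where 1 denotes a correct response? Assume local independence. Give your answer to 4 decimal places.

P(θ) = 1 / (1 + exp(−a(θ − b)))
P_1 = 1/(1+e^{2.9359}) = 0.0504
P_2 = 1/(1+e^{-0.4820}) = 0.6182
P_3 = 1/(1+e^{1.5600}) = 0.1736
L = P_1 × P_2 × (1−P_3) = 0.0504 × 0.6182 × 0.8264 = 0.02575

0.0258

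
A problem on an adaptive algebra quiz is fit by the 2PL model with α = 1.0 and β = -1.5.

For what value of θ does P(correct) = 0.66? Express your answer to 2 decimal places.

P(θ) = 1 / (1 + exp(−α(θ − β)))
logit = ln(0.6600/0.3400) = 0.6633
θ = β + logit/(α) = -1.5 + 0.6633/1.0000 = -0.8367

-0.84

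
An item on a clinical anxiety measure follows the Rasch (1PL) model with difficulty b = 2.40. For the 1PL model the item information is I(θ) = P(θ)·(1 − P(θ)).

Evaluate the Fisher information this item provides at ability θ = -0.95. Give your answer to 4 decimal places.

P = 1/(1+e^{3.3500}) = 0.0339
P(1−P) = 0.0339 × 0.9661 = 0.0327
I = P(1−P) = 0.03275

0.0327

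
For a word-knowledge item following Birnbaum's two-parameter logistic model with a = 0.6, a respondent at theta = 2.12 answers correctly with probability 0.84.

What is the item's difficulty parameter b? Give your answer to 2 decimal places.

P(theta) = 1 / (1 + exp(−a(theta − b)))
logit(0.84) = ln(0.84/0.16) = 1.6582
b = theta − logit/(a) = 2.12 − 1.6582/0.6000 = -0.6437

-0.64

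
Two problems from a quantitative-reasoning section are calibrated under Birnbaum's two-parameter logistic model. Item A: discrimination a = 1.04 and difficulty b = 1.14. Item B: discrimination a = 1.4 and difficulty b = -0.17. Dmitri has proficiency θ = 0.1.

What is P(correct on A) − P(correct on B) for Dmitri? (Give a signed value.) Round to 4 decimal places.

-0.3402

P(θ) = 1 / (1 + exp(−a(θ − b)))
P_A = 0.2532
P_B = 0.5934
P_A − P_B = -0.3402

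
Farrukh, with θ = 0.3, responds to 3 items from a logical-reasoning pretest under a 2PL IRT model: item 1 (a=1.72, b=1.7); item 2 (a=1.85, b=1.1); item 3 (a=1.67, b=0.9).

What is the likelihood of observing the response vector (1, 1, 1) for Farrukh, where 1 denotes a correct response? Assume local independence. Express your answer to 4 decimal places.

P(θ) = 1 / (1 + exp(−a(θ − b)))
P_1 = 1/(1+e^{2.4080}) = 0.0826
P_2 = 1/(1+e^{1.4800}) = 0.1854
P_3 = 1/(1+e^{1.0020}) = 0.2685
L = P_1 × P_2 × P_3 = 0.0826 × 0.1854 × 0.2685 = 0.00411

0.0041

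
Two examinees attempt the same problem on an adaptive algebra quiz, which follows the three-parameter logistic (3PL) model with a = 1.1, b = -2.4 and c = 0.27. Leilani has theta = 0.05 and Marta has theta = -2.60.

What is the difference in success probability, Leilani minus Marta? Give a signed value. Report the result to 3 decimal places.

0.359

P(theta) = c + (1 − c) · 1 / (1 + exp(−a(theta − b)))
P(Leilani) = 0.9538  [exponent 2.6950]
P(Marta) = 0.5950  [exponent -0.2200]
Difference = 0.9538 − 0.5950 = 0.3588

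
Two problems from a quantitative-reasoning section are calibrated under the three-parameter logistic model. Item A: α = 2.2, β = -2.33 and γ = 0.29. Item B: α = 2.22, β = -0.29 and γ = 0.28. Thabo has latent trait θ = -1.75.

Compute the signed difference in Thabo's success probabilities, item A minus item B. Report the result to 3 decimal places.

0.538

P(θ) = γ + (1 − γ) · 1 / (1 + exp(−α(θ − β)))
P_A = 0.8451
P_B = 0.3071
P_A − P_B = 0.5380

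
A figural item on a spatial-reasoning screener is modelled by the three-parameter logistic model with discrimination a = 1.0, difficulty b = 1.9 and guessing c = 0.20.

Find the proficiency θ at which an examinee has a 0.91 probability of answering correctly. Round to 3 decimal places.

P(θ) = c + (1 − c) · 1 / (1 + exp(−a(θ − b)))
Remove guessing floor: (0.91 − 0.20)/(1 − 0.20) = 0.8875
logit = ln(0.8875/0.1125) = 2.0655
θ = b + logit/(a) = 1.9 + 2.0655/1.0000 = 3.9655

3.965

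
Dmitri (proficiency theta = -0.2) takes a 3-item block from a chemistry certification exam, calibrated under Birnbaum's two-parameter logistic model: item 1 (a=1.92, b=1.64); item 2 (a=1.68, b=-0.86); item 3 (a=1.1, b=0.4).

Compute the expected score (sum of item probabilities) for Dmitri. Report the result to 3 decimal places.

P(theta) = 1 / (1 + exp(−a(theta − b)))
P_1 = 1/(1+e^{3.5328}) = 0.0284
P_2 = 1/(1+e^{-1.1088}) = 0.7519
P_3 = 1/(1+e^{0.6600}) = 0.3407
E[score] = 0.0284 + 0.7519 + 0.3407 = 1.1210

1.121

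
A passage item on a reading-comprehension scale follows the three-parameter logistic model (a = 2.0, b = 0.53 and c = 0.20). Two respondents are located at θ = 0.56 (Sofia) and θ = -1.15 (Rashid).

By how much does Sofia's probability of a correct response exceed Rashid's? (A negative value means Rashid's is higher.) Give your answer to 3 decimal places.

P(θ) = c + (1 − c) · 1 / (1 + exp(−a(θ − b)))
P(Sofia) = 0.6120  [exponent 0.0600]
P(Rashid) = 0.2269  [exponent -3.3600]
Difference = 0.6120 − 0.2269 = 0.3851

0.385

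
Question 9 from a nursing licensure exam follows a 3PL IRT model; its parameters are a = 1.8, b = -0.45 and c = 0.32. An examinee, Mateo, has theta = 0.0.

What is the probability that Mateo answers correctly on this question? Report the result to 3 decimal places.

P(theta) = c + (1 − c) · 1 / (1 + exp(−a(theta − b)))
Exponent: 1.8 × (0.0 − (-0.45)) = 0.8100
1/(1 + e^{-0.8100}) = 0.6921
P = 0.32 + 0.68 × 0.6921 = 0.7906

0.791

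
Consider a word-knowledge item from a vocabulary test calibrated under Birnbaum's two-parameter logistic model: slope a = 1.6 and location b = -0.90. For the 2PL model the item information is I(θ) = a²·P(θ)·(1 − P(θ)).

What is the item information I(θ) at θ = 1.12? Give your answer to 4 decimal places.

P = 1/(1+e^{-3.2320}) = 0.9620
P(1−P) = 0.9620 × 0.0380 = 0.0365
I = a² × P(1−P) = 1.6² × 0.0365 = 0.09353

0.0935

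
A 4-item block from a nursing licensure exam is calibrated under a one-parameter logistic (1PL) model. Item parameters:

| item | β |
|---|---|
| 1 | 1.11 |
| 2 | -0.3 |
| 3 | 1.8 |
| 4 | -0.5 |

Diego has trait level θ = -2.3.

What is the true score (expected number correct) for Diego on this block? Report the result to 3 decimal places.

P(θ) = 1 / (1 + exp(−(θ − β)))
P_1 = 1/(1+e^{3.4100}) = 0.0320
P_2 = 1/(1+e^{2.0000}) = 0.1192
P_3 = 1/(1+e^{4.1000}) = 0.0163
P_4 = 1/(1+e^{1.8000}) = 0.1419
E[score] = 0.0320 + 0.1192 + 0.0163 + 0.1419 = 0.3093

0.309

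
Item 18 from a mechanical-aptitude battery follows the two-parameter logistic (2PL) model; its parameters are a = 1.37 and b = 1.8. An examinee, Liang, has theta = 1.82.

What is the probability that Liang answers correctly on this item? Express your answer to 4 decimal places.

0.5068

P(theta) = 1 / (1 + exp(−a(theta − b)))
Exponent: 1.37 × (1.82 − 1.8) = 0.0274
1/(1 + e^{-0.0274}) = 0.5068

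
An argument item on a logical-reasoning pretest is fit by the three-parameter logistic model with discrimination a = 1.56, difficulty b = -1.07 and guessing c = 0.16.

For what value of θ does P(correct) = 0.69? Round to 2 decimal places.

P(θ) = c + (1 − c) · 1 / (1 + exp(−a(θ − b)))
Remove guessing floor: (0.69 − 0.16)/(1 − 0.16) = 0.6310
logit = ln(0.6310/0.3690) = 0.5363
θ = b + logit/(a) = -1.07 + 0.5363/1.5600 = -0.7262

-0.73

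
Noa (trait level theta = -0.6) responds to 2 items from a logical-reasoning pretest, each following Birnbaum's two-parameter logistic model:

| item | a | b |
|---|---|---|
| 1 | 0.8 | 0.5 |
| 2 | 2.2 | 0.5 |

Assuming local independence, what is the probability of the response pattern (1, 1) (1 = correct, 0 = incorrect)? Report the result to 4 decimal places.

P(theta) = 1 / (1 + exp(−a(theta − b)))
P_1 = 1/(1+e^{0.8800}) = 0.2932
P_2 = 1/(1+e^{2.4200}) = 0.0817
L = P_1 × P_2 = 0.2932 × 0.0817 = 0.02394

0.0239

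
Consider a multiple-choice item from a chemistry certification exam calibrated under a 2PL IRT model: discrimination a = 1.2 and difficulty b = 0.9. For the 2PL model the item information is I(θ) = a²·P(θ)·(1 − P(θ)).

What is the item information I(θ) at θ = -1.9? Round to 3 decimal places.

0.047

P = 1/(1+e^{3.3600}) = 0.0336
P(1−P) = 0.0336 × 0.9664 = 0.0324
I = a² × P(1−P) = 1.2² × 0.0324 = 0.04672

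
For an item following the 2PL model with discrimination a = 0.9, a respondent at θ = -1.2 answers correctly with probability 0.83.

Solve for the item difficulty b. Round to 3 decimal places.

P(θ) = 1 / (1 + exp(−a(θ − b)))
logit(0.83) = ln(0.83/0.17) = 1.5856
b = θ − logit/(a) = -1.2 − 1.5856/0.9000 = -2.9618

-2.962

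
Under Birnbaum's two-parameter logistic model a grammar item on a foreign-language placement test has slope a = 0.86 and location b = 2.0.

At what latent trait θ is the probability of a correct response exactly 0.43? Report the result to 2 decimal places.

P(θ) = 1 / (1 + exp(−a(θ − b)))
logit = ln(0.4300/0.5700) = -0.2819
θ = b + logit/(a) = 2.0 + (-0.2819)/0.8600 = 1.6723

1.67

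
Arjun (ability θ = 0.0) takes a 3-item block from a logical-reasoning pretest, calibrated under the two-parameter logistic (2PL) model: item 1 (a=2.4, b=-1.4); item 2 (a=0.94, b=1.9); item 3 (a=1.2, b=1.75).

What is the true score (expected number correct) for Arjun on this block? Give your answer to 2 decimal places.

1.22

P(θ) = 1 / (1 + exp(−a(θ − b)))
P_1 = 1/(1+e^{-3.3600}) = 0.9664
P_2 = 1/(1+e^{1.7860}) = 0.1436
P_3 = 1/(1+e^{2.1000}) = 0.1091
E[score] = 0.9664 + 0.1436 + 0.1091 = 1.2191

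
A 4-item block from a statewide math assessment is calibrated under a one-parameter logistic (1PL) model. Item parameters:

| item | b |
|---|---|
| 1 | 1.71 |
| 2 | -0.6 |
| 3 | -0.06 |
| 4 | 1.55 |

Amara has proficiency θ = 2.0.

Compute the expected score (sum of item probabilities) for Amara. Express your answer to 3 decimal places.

3.000

P(θ) = 1 / (1 + exp(−(θ − b)))
P_1 = 1/(1+e^{-0.2900}) = 0.5720
P_2 = 1/(1+e^{-2.6000}) = 0.9309
P_3 = 1/(1+e^{-2.0600}) = 0.8870
P_4 = 1/(1+e^{-0.4500}) = 0.6106
E[score] = 0.5720 + 0.9309 + 0.8870 + 0.6106 = 3.0005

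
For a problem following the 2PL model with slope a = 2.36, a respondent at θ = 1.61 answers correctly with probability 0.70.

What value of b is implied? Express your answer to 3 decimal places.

P(θ) = 1 / (1 + exp(−a(θ − b)))
logit(0.70) = ln(0.70/0.30) = 0.8473
b = θ − logit/(a) = 1.61 − 0.8473/2.3600 = 1.2510

1.251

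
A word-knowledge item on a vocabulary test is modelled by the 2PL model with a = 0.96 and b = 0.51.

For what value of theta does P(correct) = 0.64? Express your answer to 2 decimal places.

P(theta) = 1 / (1 + exp(−a(theta − b)))
logit = ln(0.6400/0.3600) = 0.5754
theta = b + logit/(a) = 0.51 + 0.5754/0.9600 = 1.1093

1.11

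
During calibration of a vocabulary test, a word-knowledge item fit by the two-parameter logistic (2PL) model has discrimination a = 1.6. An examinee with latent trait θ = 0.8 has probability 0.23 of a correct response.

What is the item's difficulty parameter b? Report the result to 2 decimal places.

P(θ) = 1 / (1 + exp(−a(θ − b)))
logit(0.23) = ln(0.23/0.77) = -1.2083
b = θ − logit/(a) = 0.8 − (-1.2083)/1.6000 = 1.5552

1.56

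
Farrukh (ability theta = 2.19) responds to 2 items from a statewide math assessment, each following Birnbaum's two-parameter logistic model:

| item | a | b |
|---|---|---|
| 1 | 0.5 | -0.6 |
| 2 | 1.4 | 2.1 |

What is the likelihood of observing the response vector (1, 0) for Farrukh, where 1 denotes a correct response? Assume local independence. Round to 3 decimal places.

0.375

P(theta) = 1 / (1 + exp(−a(theta − b)))
P_1 = 1/(1+e^{-1.3950}) = 0.8014
P_2 = 1/(1+e^{-0.1260}) = 0.5315
L = P_1 × (1−P_2) = 0.8014 × 0.4685 = 0.37548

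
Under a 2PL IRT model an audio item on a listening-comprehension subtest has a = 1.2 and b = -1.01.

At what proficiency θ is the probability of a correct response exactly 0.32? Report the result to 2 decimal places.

-1.64

P(θ) = 1 / (1 + exp(−a(θ − b)))
logit = ln(0.3200/0.6800) = -0.7538
θ = b + logit/(a) = -1.01 + (-0.7538)/1.2000 = -1.6381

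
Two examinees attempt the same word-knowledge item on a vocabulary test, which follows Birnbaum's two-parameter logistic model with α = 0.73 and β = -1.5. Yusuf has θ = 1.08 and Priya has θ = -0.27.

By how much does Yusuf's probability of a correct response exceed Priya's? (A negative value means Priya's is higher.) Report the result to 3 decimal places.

P(θ) = 1 / (1 + exp(−α(θ − β)))
P(Yusuf) = 0.8680  [exponent 1.8834]
P(Priya) = 0.7105  [exponent 0.8979]
Difference = 0.8680 − 0.7105 = 0.1575

0.157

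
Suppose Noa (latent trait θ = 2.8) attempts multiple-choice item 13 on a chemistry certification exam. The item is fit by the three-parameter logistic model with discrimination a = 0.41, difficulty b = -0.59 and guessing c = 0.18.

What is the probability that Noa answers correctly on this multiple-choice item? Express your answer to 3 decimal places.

0.836

P(θ) = c + (1 − c) · 1 / (1 + exp(−a(θ − b)))
Exponent: 0.41 × (2.8 − (-0.59)) = 1.3899
1/(1 + e^{-1.3899}) = 0.8006
P = 0.18 + 0.82 × 0.8006 = 0.8365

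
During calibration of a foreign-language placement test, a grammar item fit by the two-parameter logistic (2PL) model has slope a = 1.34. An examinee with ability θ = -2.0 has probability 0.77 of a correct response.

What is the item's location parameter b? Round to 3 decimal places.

P(θ) = 1 / (1 + exp(−a(θ − b)))
logit(0.77) = ln(0.77/0.23) = 1.2083
b = θ − logit/(a) = -2.0 − 1.2083/1.3400 = -2.9017

-2.902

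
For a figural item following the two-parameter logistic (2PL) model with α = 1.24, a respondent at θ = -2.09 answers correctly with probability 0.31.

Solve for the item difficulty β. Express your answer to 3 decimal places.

P(θ) = 1 / (1 + exp(−α(θ − β)))
logit(0.31) = ln(0.31/0.69) = -0.8001
β = θ − logit/(α) = -2.09 − (-0.8001)/1.2400 = -1.4447

-1.445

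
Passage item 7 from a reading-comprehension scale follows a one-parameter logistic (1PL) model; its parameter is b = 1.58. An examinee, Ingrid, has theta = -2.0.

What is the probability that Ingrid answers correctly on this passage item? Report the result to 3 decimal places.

0.027

P(theta) = 1 / (1 + exp(−(theta − b)))
Exponent: (-2.0 − 1.58) = -3.5800
1/(1 + e^{3.5800}) = 0.0271
P = 0.0271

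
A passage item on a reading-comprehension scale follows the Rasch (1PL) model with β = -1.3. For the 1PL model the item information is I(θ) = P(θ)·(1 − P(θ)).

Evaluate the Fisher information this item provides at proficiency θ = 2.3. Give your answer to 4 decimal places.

0.0259

P = 1/(1+e^{-3.6000}) = 0.9734
P(1−P) = 0.9734 × 0.0266 = 0.0259
I = P(1−P) = 0.02589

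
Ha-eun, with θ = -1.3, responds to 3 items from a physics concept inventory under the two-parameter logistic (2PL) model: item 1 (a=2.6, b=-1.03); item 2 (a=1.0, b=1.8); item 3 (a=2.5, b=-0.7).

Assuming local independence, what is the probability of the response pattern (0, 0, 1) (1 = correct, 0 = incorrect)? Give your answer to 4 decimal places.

0.1167

P(θ) = 1 / (1 + exp(−a(θ − b)))
P_1 = 1/(1+e^{0.7020}) = 0.3314
P_2 = 1/(1+e^{3.1000}) = 0.0431
P_3 = 1/(1+e^{1.5000}) = 0.1824
L = (1−P_1) × (1−P_2) × P_3 = 0.6686 × 0.9569 × 0.1824 = 0.11672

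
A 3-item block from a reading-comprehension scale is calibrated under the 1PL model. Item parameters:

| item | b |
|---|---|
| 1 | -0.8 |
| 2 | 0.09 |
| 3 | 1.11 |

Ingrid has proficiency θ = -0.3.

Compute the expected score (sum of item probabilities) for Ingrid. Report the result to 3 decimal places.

P(θ) = 1 / (1 + exp(−(θ − b)))
P_1 = 1/(1+e^{-0.5000}) = 0.6225
P_2 = 1/(1+e^{0.3900}) = 0.4037
P_3 = 1/(1+e^{1.4100}) = 0.1962
E[score] = 0.6225 + 0.4037 + 0.1962 = 1.2224

1.222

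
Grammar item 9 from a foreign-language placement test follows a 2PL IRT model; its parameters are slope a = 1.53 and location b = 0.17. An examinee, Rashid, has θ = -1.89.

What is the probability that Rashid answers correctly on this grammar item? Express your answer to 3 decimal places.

P(θ) = 1 / (1 + exp(−a(θ − b)))
Exponent: 1.53 × (-1.89 − 0.17) = -3.1518
1/(1 + e^{3.1518}) = 0.0410

0.041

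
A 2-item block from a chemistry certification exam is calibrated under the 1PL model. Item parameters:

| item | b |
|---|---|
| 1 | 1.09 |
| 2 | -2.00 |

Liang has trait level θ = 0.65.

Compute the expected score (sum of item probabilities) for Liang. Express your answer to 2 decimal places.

1.33

P(θ) = 1 / (1 + exp(−(θ − b)))
P_1 = 1/(1+e^{0.4400}) = 0.3917
P_2 = 1/(1+e^{-2.6500}) = 0.9340
E[score] = 0.3917 + 0.9340 = 1.3258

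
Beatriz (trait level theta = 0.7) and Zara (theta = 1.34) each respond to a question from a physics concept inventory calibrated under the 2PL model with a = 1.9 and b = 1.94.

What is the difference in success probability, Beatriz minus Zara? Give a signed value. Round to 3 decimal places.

P(theta) = 1 / (1 + exp(−a(theta − b)))
P(Beatriz) = 0.0866  [exponent -2.3560]
P(Zara) = 0.2423  [exponent -1.1400]
Difference = 0.0866 − 0.2423 = -0.1557

-0.156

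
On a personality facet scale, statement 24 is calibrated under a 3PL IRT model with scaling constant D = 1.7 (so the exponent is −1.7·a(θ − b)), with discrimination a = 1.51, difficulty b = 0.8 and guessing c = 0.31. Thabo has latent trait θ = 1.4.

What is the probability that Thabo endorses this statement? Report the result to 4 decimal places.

0.8782

P(θ) = c + (1 − c) · 1 / (1 + exp(−D·a(θ − b)))
Exponent: 1.7 × 1.51 × (1.4 − 0.8) = 1.5402
1/(1 + e^{-1.5402}) = 0.8235
P = 0.31 + 0.69 × 0.8235 = 0.8782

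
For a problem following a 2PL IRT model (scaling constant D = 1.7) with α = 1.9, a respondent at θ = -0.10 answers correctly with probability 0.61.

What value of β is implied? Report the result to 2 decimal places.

P(θ) = 1 / (1 + exp(−D·α(θ − β)))
logit(0.61) = ln(0.61/0.39) = 0.4473
β = θ − logit/(1.7·α) = -0.10 − 0.4473/3.2300 = -0.2385

-0.24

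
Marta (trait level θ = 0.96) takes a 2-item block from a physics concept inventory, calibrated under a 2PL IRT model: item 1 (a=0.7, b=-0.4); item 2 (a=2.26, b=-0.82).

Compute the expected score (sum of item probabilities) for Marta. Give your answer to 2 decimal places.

1.70

P(θ) = 1 / (1 + exp(−a(θ − b)))
P_1 = 1/(1+e^{-0.9520}) = 0.7215
P_2 = 1/(1+e^{-4.0228}) = 0.9824
E[score] = 0.7215 + 0.9824 = 1.7039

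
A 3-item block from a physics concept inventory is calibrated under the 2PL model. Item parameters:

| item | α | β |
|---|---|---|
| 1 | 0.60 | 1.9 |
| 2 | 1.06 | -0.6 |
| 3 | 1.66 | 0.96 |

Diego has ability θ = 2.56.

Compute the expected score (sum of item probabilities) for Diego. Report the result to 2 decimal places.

2.50

P(θ) = 1 / (1 + exp(−α(θ − β)))
P_1 = 1/(1+e^{-0.3960}) = 0.5977
P_2 = 1/(1+e^{-3.3496}) = 0.9661
P_3 = 1/(1+e^{-2.6560}) = 0.9344
E[score] = 0.5977 + 0.9661 + 0.9344 = 2.4982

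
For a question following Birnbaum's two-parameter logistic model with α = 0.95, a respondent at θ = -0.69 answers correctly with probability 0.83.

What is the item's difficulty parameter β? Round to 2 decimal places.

P(θ) = 1 / (1 + exp(−α(θ − β)))
logit(0.83) = ln(0.83/0.17) = 1.5856
β = θ − logit/(α) = -0.69 − 1.5856/0.9500 = -2.3591

-2.36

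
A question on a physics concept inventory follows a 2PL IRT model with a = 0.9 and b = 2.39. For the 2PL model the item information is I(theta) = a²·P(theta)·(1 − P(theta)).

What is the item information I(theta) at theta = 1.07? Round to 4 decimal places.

P = 1/(1+e^{1.1880}) = 0.2336
P(1−P) = 0.2336 × 0.7664 = 0.1790
I = a² × P(1−P) = 0.9² × 0.1790 = 0.14502

0.1450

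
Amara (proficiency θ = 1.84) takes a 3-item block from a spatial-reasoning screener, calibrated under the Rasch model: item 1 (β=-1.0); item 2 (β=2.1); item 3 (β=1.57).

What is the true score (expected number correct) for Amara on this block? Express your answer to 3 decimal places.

P(θ) = 1 / (1 + exp(−(θ − β)))
P_1 = 1/(1+e^{-2.8400}) = 0.9448
P_2 = 1/(1+e^{0.2600}) = 0.4354
P_3 = 1/(1+e^{-0.2700}) = 0.5671
E[score] = 0.9448 + 0.4354 + 0.5671 = 1.9473

1.947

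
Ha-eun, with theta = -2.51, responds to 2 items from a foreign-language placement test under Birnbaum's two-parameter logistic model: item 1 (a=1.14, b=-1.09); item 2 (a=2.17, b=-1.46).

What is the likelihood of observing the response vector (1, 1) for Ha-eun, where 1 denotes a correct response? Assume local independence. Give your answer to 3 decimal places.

P(theta) = 1 / (1 + exp(−a(theta − b)))
P_1 = 1/(1+e^{1.6188}) = 0.1654
P_2 = 1/(1+e^{2.2785}) = 0.0929
L = P_1 × P_2 = 0.1654 × 0.0929 = 0.01537

0.015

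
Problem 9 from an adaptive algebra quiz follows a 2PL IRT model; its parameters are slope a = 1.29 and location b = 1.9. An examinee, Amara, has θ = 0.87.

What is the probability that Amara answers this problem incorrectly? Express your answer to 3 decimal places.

0.791

P(θ) = 1 / (1 + exp(−a(θ − b)))
Exponent: 1.29 × (0.87 − 1.9) = -1.3287
1/(1 + e^{1.3287}) = 0.2094
P(incorrect) = 1 − 0.2094 = 0.7906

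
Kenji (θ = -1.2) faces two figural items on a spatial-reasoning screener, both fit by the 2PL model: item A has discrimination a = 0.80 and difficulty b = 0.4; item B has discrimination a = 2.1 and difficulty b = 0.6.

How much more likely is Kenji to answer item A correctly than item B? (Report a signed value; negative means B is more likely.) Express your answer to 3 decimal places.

0.195

P(θ) = 1 / (1 + exp(−a(θ − b)))
P_A = 0.2176
P_B = 0.0223
P_A − P_B = 0.1952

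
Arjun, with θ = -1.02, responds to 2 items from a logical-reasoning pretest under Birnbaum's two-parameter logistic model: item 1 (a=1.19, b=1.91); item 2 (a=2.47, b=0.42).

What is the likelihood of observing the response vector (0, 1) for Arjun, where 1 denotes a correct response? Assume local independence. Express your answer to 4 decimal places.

P(θ) = 1 / (1 + exp(−a(θ − b)))
P_1 = 1/(1+e^{3.4867}) = 0.0297
P_2 = 1/(1+e^{3.5568}) = 0.0277
L = (1−P_1) × P_2 = 0.9703 × 0.0277 = 0.02691

0.0269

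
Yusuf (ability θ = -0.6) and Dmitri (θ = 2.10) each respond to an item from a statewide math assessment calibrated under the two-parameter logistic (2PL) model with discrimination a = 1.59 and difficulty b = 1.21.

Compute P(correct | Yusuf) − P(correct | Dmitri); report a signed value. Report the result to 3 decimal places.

P(θ) = 1 / (1 + exp(−a(θ − b)))
P(Yusuf) = 0.0533  [exponent -2.8779]
P(Dmitri) = 0.8046  [exponent 1.4151]
Difference = 0.0533 − 0.8046 = -0.7513

-0.751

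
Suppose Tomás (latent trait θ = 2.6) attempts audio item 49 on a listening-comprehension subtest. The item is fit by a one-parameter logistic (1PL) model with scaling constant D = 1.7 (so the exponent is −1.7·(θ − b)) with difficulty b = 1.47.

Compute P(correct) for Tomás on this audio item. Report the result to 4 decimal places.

0.8722

P(θ) = 1 / (1 + exp(−D·(θ − b)))
Exponent: 1.7 × (2.6 − 1.47) = 1.9210
1/(1 + e^{-1.9210}) = 0.8722
P = 0.8722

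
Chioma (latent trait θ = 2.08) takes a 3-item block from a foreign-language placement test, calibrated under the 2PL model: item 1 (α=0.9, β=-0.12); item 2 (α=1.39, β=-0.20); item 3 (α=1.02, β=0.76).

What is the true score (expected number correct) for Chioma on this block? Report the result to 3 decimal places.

P(θ) = 1 / (1 + exp(−α(θ − β)))
P_1 = 1/(1+e^{-1.9800}) = 0.8787
P_2 = 1/(1+e^{-3.1692}) = 0.9597
P_3 = 1/(1+e^{-1.3464}) = 0.7935
E[score] = 0.8787 + 0.9597 + 0.7935 = 2.6319

2.632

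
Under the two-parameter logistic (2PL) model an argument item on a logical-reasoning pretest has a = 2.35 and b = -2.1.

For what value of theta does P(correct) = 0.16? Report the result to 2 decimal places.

P(theta) = 1 / (1 + exp(−a(theta − b)))
logit = ln(0.1600/0.8400) = -1.6582
theta = b + logit/(a) = -2.1 + (-1.6582)/2.3500 = -2.8056

-2.81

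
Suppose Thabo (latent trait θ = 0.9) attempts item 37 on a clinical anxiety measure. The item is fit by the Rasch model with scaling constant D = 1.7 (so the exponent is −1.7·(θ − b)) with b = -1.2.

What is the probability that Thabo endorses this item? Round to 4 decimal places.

P(θ) = 1 / (1 + exp(−D·(θ − b)))
Exponent: 1.7 × (0.9 − (-1.2)) = 3.5700
1/(1 + e^{-3.5700}) = 0.9726
P = 0.9726

0.9726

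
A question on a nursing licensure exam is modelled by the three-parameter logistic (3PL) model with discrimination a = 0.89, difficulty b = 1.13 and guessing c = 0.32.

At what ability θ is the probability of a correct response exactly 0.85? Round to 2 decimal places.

P(θ) = c + (1 − c) · 1 / (1 + exp(−a(θ − b)))
Remove guessing floor: (0.85 − 0.32)/(1 − 0.32) = 0.7794
logit = ln(0.7794/0.2206) = 1.2622
θ = b + logit/(a) = 1.13 + 1.2622/0.8900 = 2.5482

2.55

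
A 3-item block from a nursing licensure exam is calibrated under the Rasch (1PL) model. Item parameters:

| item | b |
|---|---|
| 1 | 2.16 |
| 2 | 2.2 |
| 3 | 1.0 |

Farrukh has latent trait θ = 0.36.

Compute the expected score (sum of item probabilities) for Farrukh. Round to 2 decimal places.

0.62

P(θ) = 1 / (1 + exp(−(θ − b)))
P_1 = 1/(1+e^{1.8000}) = 0.1419
P_2 = 1/(1+e^{1.8400}) = 0.1371
P_3 = 1/(1+e^{0.6400}) = 0.3452
E[score] = 0.1419 + 0.1371 + 0.3452 = 0.6241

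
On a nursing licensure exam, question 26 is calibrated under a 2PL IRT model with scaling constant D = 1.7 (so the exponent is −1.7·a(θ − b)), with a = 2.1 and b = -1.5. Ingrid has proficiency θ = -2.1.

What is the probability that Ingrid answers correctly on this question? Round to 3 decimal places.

0.105

P(θ) = 1 / (1 + exp(−D·a(θ − b)))
Exponent: 1.7 × 2.1 × (-2.1 − (-1.5)) = -2.1420
1/(1 + e^{2.1420}) = 0.1051
P = 0.1051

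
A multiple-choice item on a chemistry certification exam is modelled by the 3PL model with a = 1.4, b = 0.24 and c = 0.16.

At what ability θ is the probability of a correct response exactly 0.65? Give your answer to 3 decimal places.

0.480

P(θ) = c + (1 − c) · 1 / (1 + exp(−a(θ − b)))
Remove guessing floor: (0.65 − 0.16)/(1 − 0.16) = 0.5833
logit = ln(0.5833/0.4167) = 0.3365
θ = b + logit/(a) = 0.24 + 0.3365/1.4000 = 0.4803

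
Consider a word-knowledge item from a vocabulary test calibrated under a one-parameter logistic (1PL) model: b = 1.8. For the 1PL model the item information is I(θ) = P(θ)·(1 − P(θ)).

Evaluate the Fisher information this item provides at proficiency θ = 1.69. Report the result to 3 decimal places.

P = 1/(1+e^{0.1100}) = 0.4725
P(1−P) = 0.4725 × 0.5275 = 0.2492
I = P(1−P) = 0.24925

0.249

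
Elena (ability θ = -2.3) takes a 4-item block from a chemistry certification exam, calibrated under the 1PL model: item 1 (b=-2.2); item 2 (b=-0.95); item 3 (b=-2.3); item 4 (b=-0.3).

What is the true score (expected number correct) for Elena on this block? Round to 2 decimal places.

P(θ) = 1 / (1 + exp(−(θ − b)))
P_1 = 1/(1+e^{0.1000}) = 0.4750
P_2 = 1/(1+e^{1.3500}) = 0.2059
P_3 = 1/(1+e^{0.0000}) = 0.5000
P_4 = 1/(1+e^{2.0000}) = 0.1192
E[score] = 0.4750 + 0.2059 + 0.5000 + 0.1192 = 1.3001

1.30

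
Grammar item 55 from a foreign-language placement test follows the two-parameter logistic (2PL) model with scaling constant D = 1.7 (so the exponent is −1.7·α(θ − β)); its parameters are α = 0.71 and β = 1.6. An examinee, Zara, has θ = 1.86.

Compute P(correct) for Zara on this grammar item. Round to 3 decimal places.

P(θ) = 1 / (1 + exp(−D·α(θ − β)))
Exponent: 1.7 × 0.71 × (1.86 − 1.6) = 0.3138
1/(1 + e^{-0.3138}) = 0.5778
P = 0.5778

0.578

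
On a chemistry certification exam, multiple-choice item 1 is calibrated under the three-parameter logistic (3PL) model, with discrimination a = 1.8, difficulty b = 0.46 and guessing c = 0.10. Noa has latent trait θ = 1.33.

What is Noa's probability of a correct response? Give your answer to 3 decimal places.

0.844

P(θ) = c + (1 − c) · 1 / (1 + exp(−a(θ − b)))
Exponent: 1.8 × (1.33 − 0.46) = 1.5660
1/(1 + e^{-1.5660}) = 0.8272
P = 0.10 + 0.90 × 0.8272 = 0.8445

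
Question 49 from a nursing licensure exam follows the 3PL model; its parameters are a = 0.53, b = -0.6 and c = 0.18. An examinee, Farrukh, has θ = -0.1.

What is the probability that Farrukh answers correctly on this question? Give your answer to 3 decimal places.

P(θ) = c + (1 − c) · 1 / (1 + exp(−a(θ − b)))
Exponent: 0.53 × (-0.1 − (-0.6)) = 0.2650
1/(1 + e^{-0.2650}) = 0.5659
P = 0.18 + 0.82 × 0.5659 = 0.6440

0.644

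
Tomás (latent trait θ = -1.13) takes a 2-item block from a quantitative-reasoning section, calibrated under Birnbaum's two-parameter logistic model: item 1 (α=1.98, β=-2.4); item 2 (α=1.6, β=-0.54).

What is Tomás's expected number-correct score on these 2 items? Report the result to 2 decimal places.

P(θ) = 1 / (1 + exp(−α(θ − β)))
P_1 = 1/(1+e^{-2.5146}) = 0.9252
P_2 = 1/(1+e^{0.9440}) = 0.2801
E[score] = 0.9252 + 0.2801 = 1.2053

1.21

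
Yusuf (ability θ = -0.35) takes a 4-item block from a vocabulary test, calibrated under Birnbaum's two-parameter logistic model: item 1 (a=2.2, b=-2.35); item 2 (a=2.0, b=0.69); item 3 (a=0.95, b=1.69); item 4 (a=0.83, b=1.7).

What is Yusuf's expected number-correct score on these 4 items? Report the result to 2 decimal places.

P(θ) = 1 / (1 + exp(−a(θ − b)))
P_1 = 1/(1+e^{-4.4000}) = 0.9879
P_2 = 1/(1+e^{2.0800}) = 0.1111
P_3 = 1/(1+e^{1.9380}) = 0.1259
P_4 = 1/(1+e^{1.7015}) = 0.1543
E[score] = 0.9879 + 0.1111 + 0.1259 + 0.1543 = 1.3791

1.38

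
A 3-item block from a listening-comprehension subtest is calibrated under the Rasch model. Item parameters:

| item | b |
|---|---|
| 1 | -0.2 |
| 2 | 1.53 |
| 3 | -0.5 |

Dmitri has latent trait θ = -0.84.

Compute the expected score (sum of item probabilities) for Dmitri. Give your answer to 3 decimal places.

P(θ) = 1 / (1 + exp(−(θ − b)))
P_1 = 1/(1+e^{0.6400}) = 0.3452
P_2 = 1/(1+e^{2.3700}) = 0.0855
P_3 = 1/(1+e^{0.3400}) = 0.4158
E[score] = 0.3452 + 0.0855 + 0.4158 = 0.8465

0.847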